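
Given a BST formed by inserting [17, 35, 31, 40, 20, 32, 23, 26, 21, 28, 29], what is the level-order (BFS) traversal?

Tree insertion order: [17, 35, 31, 40, 20, 32, 23, 26, 21, 28, 29]
Tree (level-order array): [17, None, 35, 31, 40, 20, 32, None, None, None, 23, None, None, 21, 26, None, None, None, 28, None, 29]
BFS from the root, enqueuing left then right child of each popped node:
  queue [17] -> pop 17, enqueue [35], visited so far: [17]
  queue [35] -> pop 35, enqueue [31, 40], visited so far: [17, 35]
  queue [31, 40] -> pop 31, enqueue [20, 32], visited so far: [17, 35, 31]
  queue [40, 20, 32] -> pop 40, enqueue [none], visited so far: [17, 35, 31, 40]
  queue [20, 32] -> pop 20, enqueue [23], visited so far: [17, 35, 31, 40, 20]
  queue [32, 23] -> pop 32, enqueue [none], visited so far: [17, 35, 31, 40, 20, 32]
  queue [23] -> pop 23, enqueue [21, 26], visited so far: [17, 35, 31, 40, 20, 32, 23]
  queue [21, 26] -> pop 21, enqueue [none], visited so far: [17, 35, 31, 40, 20, 32, 23, 21]
  queue [26] -> pop 26, enqueue [28], visited so far: [17, 35, 31, 40, 20, 32, 23, 21, 26]
  queue [28] -> pop 28, enqueue [29], visited so far: [17, 35, 31, 40, 20, 32, 23, 21, 26, 28]
  queue [29] -> pop 29, enqueue [none], visited so far: [17, 35, 31, 40, 20, 32, 23, 21, 26, 28, 29]
Result: [17, 35, 31, 40, 20, 32, 23, 21, 26, 28, 29]


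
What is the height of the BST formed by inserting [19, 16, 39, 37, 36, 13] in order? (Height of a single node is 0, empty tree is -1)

Insertion order: [19, 16, 39, 37, 36, 13]
Tree (level-order array): [19, 16, 39, 13, None, 37, None, None, None, 36]
Compute height bottom-up (empty subtree = -1):
  height(13) = 1 + max(-1, -1) = 0
  height(16) = 1 + max(0, -1) = 1
  height(36) = 1 + max(-1, -1) = 0
  height(37) = 1 + max(0, -1) = 1
  height(39) = 1 + max(1, -1) = 2
  height(19) = 1 + max(1, 2) = 3
Height = 3


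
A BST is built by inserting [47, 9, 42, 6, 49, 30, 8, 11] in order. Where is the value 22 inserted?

Starting tree (level order): [47, 9, 49, 6, 42, None, None, None, 8, 30, None, None, None, 11]
Insertion path: 47 -> 9 -> 42 -> 30 -> 11
Result: insert 22 as right child of 11
Final tree (level order): [47, 9, 49, 6, 42, None, None, None, 8, 30, None, None, None, 11, None, None, 22]


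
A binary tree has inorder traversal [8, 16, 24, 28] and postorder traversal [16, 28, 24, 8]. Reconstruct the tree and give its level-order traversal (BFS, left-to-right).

Inorder:   [8, 16, 24, 28]
Postorder: [16, 28, 24, 8]
Algorithm: postorder visits root last, so walk postorder right-to-left;
each value is the root of the current inorder slice — split it at that
value, recurse on the right subtree first, then the left.
Recursive splits:
  root=8; inorder splits into left=[], right=[16, 24, 28]
  root=24; inorder splits into left=[16], right=[28]
  root=28; inorder splits into left=[], right=[]
  root=16; inorder splits into left=[], right=[]
Reconstructed level-order: [8, 24, 16, 28]


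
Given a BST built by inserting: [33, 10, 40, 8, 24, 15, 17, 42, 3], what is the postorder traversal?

Tree insertion order: [33, 10, 40, 8, 24, 15, 17, 42, 3]
Tree (level-order array): [33, 10, 40, 8, 24, None, 42, 3, None, 15, None, None, None, None, None, None, 17]
Postorder traversal: [3, 8, 17, 15, 24, 10, 42, 40, 33]


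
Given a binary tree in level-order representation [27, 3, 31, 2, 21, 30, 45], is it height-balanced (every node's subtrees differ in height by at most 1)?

Tree (level-order array): [27, 3, 31, 2, 21, 30, 45]
Definition: a tree is height-balanced if, at every node, |h(left) - h(right)| <= 1 (empty subtree has height -1).
Bottom-up per-node check:
  node 2: h_left=-1, h_right=-1, diff=0 [OK], height=0
  node 21: h_left=-1, h_right=-1, diff=0 [OK], height=0
  node 3: h_left=0, h_right=0, diff=0 [OK], height=1
  node 30: h_left=-1, h_right=-1, diff=0 [OK], height=0
  node 45: h_left=-1, h_right=-1, diff=0 [OK], height=0
  node 31: h_left=0, h_right=0, diff=0 [OK], height=1
  node 27: h_left=1, h_right=1, diff=0 [OK], height=2
All nodes satisfy the balance condition.
Result: Balanced


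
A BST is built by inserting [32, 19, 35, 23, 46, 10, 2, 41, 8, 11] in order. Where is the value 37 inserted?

Starting tree (level order): [32, 19, 35, 10, 23, None, 46, 2, 11, None, None, 41, None, None, 8]
Insertion path: 32 -> 35 -> 46 -> 41
Result: insert 37 as left child of 41
Final tree (level order): [32, 19, 35, 10, 23, None, 46, 2, 11, None, None, 41, None, None, 8, None, None, 37]


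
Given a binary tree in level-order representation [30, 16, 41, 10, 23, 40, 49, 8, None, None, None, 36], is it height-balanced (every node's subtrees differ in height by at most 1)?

Tree (level-order array): [30, 16, 41, 10, 23, 40, 49, 8, None, None, None, 36]
Definition: a tree is height-balanced if, at every node, |h(left) - h(right)| <= 1 (empty subtree has height -1).
Bottom-up per-node check:
  node 8: h_left=-1, h_right=-1, diff=0 [OK], height=0
  node 10: h_left=0, h_right=-1, diff=1 [OK], height=1
  node 23: h_left=-1, h_right=-1, diff=0 [OK], height=0
  node 16: h_left=1, h_right=0, diff=1 [OK], height=2
  node 36: h_left=-1, h_right=-1, diff=0 [OK], height=0
  node 40: h_left=0, h_right=-1, diff=1 [OK], height=1
  node 49: h_left=-1, h_right=-1, diff=0 [OK], height=0
  node 41: h_left=1, h_right=0, diff=1 [OK], height=2
  node 30: h_left=2, h_right=2, diff=0 [OK], height=3
All nodes satisfy the balance condition.
Result: Balanced


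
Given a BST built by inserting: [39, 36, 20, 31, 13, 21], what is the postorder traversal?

Tree insertion order: [39, 36, 20, 31, 13, 21]
Tree (level-order array): [39, 36, None, 20, None, 13, 31, None, None, 21]
Postorder traversal: [13, 21, 31, 20, 36, 39]


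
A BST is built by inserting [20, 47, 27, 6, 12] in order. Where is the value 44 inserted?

Starting tree (level order): [20, 6, 47, None, 12, 27]
Insertion path: 20 -> 47 -> 27
Result: insert 44 as right child of 27
Final tree (level order): [20, 6, 47, None, 12, 27, None, None, None, None, 44]


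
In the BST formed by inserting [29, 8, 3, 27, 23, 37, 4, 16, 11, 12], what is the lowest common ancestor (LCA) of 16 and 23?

Tree insertion order: [29, 8, 3, 27, 23, 37, 4, 16, 11, 12]
Tree (level-order array): [29, 8, 37, 3, 27, None, None, None, 4, 23, None, None, None, 16, None, 11, None, None, 12]
In a BST, the LCA of p=16, q=23 is the first node v on the
root-to-leaf path with p <= v <= q (go left if both < v, right if both > v).
Walk from root:
  at 29: both 16 and 23 < 29, go left
  at 8: both 16 and 23 > 8, go right
  at 27: both 16 and 23 < 27, go left
  at 23: 16 <= 23 <= 23, this is the LCA
LCA = 23


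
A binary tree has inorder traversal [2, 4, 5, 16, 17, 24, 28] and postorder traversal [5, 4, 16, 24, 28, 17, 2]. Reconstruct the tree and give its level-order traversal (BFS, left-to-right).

Inorder:   [2, 4, 5, 16, 17, 24, 28]
Postorder: [5, 4, 16, 24, 28, 17, 2]
Algorithm: postorder visits root last, so walk postorder right-to-left;
each value is the root of the current inorder slice — split it at that
value, recurse on the right subtree first, then the left.
Recursive splits:
  root=2; inorder splits into left=[], right=[4, 5, 16, 17, 24, 28]
  root=17; inorder splits into left=[4, 5, 16], right=[24, 28]
  root=28; inorder splits into left=[24], right=[]
  root=24; inorder splits into left=[], right=[]
  root=16; inorder splits into left=[4, 5], right=[]
  root=4; inorder splits into left=[], right=[5]
  root=5; inorder splits into left=[], right=[]
Reconstructed level-order: [2, 17, 16, 28, 4, 24, 5]


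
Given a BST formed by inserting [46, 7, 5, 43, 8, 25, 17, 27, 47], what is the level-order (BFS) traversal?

Tree insertion order: [46, 7, 5, 43, 8, 25, 17, 27, 47]
Tree (level-order array): [46, 7, 47, 5, 43, None, None, None, None, 8, None, None, 25, 17, 27]
BFS from the root, enqueuing left then right child of each popped node:
  queue [46] -> pop 46, enqueue [7, 47], visited so far: [46]
  queue [7, 47] -> pop 7, enqueue [5, 43], visited so far: [46, 7]
  queue [47, 5, 43] -> pop 47, enqueue [none], visited so far: [46, 7, 47]
  queue [5, 43] -> pop 5, enqueue [none], visited so far: [46, 7, 47, 5]
  queue [43] -> pop 43, enqueue [8], visited so far: [46, 7, 47, 5, 43]
  queue [8] -> pop 8, enqueue [25], visited so far: [46, 7, 47, 5, 43, 8]
  queue [25] -> pop 25, enqueue [17, 27], visited so far: [46, 7, 47, 5, 43, 8, 25]
  queue [17, 27] -> pop 17, enqueue [none], visited so far: [46, 7, 47, 5, 43, 8, 25, 17]
  queue [27] -> pop 27, enqueue [none], visited so far: [46, 7, 47, 5, 43, 8, 25, 17, 27]
Result: [46, 7, 47, 5, 43, 8, 25, 17, 27]


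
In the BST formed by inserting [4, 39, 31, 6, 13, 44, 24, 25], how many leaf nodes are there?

Tree built from: [4, 39, 31, 6, 13, 44, 24, 25]
Tree (level-order array): [4, None, 39, 31, 44, 6, None, None, None, None, 13, None, 24, None, 25]
Rule: A leaf has 0 children.
Per-node child counts:
  node 4: 1 child(ren)
  node 39: 2 child(ren)
  node 31: 1 child(ren)
  node 6: 1 child(ren)
  node 13: 1 child(ren)
  node 24: 1 child(ren)
  node 25: 0 child(ren)
  node 44: 0 child(ren)
Matching nodes: [25, 44]
Count of leaf nodes: 2


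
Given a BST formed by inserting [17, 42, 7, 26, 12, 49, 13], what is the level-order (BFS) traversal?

Tree insertion order: [17, 42, 7, 26, 12, 49, 13]
Tree (level-order array): [17, 7, 42, None, 12, 26, 49, None, 13]
BFS from the root, enqueuing left then right child of each popped node:
  queue [17] -> pop 17, enqueue [7, 42], visited so far: [17]
  queue [7, 42] -> pop 7, enqueue [12], visited so far: [17, 7]
  queue [42, 12] -> pop 42, enqueue [26, 49], visited so far: [17, 7, 42]
  queue [12, 26, 49] -> pop 12, enqueue [13], visited so far: [17, 7, 42, 12]
  queue [26, 49, 13] -> pop 26, enqueue [none], visited so far: [17, 7, 42, 12, 26]
  queue [49, 13] -> pop 49, enqueue [none], visited so far: [17, 7, 42, 12, 26, 49]
  queue [13] -> pop 13, enqueue [none], visited so far: [17, 7, 42, 12, 26, 49, 13]
Result: [17, 7, 42, 12, 26, 49, 13]


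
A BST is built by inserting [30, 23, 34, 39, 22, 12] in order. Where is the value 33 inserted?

Starting tree (level order): [30, 23, 34, 22, None, None, 39, 12]
Insertion path: 30 -> 34
Result: insert 33 as left child of 34
Final tree (level order): [30, 23, 34, 22, None, 33, 39, 12]


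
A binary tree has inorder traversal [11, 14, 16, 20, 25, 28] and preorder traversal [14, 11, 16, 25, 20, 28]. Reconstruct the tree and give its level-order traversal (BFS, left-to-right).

Inorder:  [11, 14, 16, 20, 25, 28]
Preorder: [14, 11, 16, 25, 20, 28]
Algorithm: preorder visits root first, so consume preorder in order;
for each root, split the current inorder slice at that value into
left-subtree inorder and right-subtree inorder, then recurse.
Recursive splits:
  root=14; inorder splits into left=[11], right=[16, 20, 25, 28]
  root=11; inorder splits into left=[], right=[]
  root=16; inorder splits into left=[], right=[20, 25, 28]
  root=25; inorder splits into left=[20], right=[28]
  root=20; inorder splits into left=[], right=[]
  root=28; inorder splits into left=[], right=[]
Reconstructed level-order: [14, 11, 16, 25, 20, 28]


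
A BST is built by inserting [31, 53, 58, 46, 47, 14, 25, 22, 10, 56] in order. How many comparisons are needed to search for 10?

Search path for 10: 31 -> 14 -> 10
Found: True
Comparisons: 3


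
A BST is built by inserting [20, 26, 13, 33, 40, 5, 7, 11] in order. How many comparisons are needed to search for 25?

Search path for 25: 20 -> 26
Found: False
Comparisons: 2


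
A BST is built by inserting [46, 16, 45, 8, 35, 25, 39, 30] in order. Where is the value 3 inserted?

Starting tree (level order): [46, 16, None, 8, 45, None, None, 35, None, 25, 39, None, 30]
Insertion path: 46 -> 16 -> 8
Result: insert 3 as left child of 8
Final tree (level order): [46, 16, None, 8, 45, 3, None, 35, None, None, None, 25, 39, None, 30]


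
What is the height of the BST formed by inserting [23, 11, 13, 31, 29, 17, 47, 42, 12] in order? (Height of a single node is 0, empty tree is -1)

Insertion order: [23, 11, 13, 31, 29, 17, 47, 42, 12]
Tree (level-order array): [23, 11, 31, None, 13, 29, 47, 12, 17, None, None, 42]
Compute height bottom-up (empty subtree = -1):
  height(12) = 1 + max(-1, -1) = 0
  height(17) = 1 + max(-1, -1) = 0
  height(13) = 1 + max(0, 0) = 1
  height(11) = 1 + max(-1, 1) = 2
  height(29) = 1 + max(-1, -1) = 0
  height(42) = 1 + max(-1, -1) = 0
  height(47) = 1 + max(0, -1) = 1
  height(31) = 1 + max(0, 1) = 2
  height(23) = 1 + max(2, 2) = 3
Height = 3


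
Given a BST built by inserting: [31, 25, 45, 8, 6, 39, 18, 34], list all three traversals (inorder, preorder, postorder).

Tree insertion order: [31, 25, 45, 8, 6, 39, 18, 34]
Tree (level-order array): [31, 25, 45, 8, None, 39, None, 6, 18, 34]
Inorder (L, root, R): [6, 8, 18, 25, 31, 34, 39, 45]
Preorder (root, L, R): [31, 25, 8, 6, 18, 45, 39, 34]
Postorder (L, R, root): [6, 18, 8, 25, 34, 39, 45, 31]


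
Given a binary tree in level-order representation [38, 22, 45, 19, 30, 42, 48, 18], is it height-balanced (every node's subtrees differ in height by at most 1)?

Tree (level-order array): [38, 22, 45, 19, 30, 42, 48, 18]
Definition: a tree is height-balanced if, at every node, |h(left) - h(right)| <= 1 (empty subtree has height -1).
Bottom-up per-node check:
  node 18: h_left=-1, h_right=-1, diff=0 [OK], height=0
  node 19: h_left=0, h_right=-1, diff=1 [OK], height=1
  node 30: h_left=-1, h_right=-1, diff=0 [OK], height=0
  node 22: h_left=1, h_right=0, diff=1 [OK], height=2
  node 42: h_left=-1, h_right=-1, diff=0 [OK], height=0
  node 48: h_left=-1, h_right=-1, diff=0 [OK], height=0
  node 45: h_left=0, h_right=0, diff=0 [OK], height=1
  node 38: h_left=2, h_right=1, diff=1 [OK], height=3
All nodes satisfy the balance condition.
Result: Balanced


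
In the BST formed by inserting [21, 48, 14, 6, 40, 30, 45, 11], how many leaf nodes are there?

Tree built from: [21, 48, 14, 6, 40, 30, 45, 11]
Tree (level-order array): [21, 14, 48, 6, None, 40, None, None, 11, 30, 45]
Rule: A leaf has 0 children.
Per-node child counts:
  node 21: 2 child(ren)
  node 14: 1 child(ren)
  node 6: 1 child(ren)
  node 11: 0 child(ren)
  node 48: 1 child(ren)
  node 40: 2 child(ren)
  node 30: 0 child(ren)
  node 45: 0 child(ren)
Matching nodes: [11, 30, 45]
Count of leaf nodes: 3


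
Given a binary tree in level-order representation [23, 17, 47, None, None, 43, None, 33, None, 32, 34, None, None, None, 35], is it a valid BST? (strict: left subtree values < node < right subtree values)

Level-order array: [23, 17, 47, None, None, 43, None, 33, None, 32, 34, None, None, None, 35]
Validate using subtree bounds (lo, hi): at each node, require lo < value < hi,
then recurse left with hi=value and right with lo=value.
Preorder trace (stopping at first violation):
  at node 23 with bounds (-inf, +inf): OK
  at node 17 with bounds (-inf, 23): OK
  at node 47 with bounds (23, +inf): OK
  at node 43 with bounds (23, 47): OK
  at node 33 with bounds (23, 43): OK
  at node 32 with bounds (23, 33): OK
  at node 34 with bounds (33, 43): OK
  at node 35 with bounds (34, 43): OK
No violation found at any node.
Result: Valid BST


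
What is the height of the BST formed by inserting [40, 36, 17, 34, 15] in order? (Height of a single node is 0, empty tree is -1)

Insertion order: [40, 36, 17, 34, 15]
Tree (level-order array): [40, 36, None, 17, None, 15, 34]
Compute height bottom-up (empty subtree = -1):
  height(15) = 1 + max(-1, -1) = 0
  height(34) = 1 + max(-1, -1) = 0
  height(17) = 1 + max(0, 0) = 1
  height(36) = 1 + max(1, -1) = 2
  height(40) = 1 + max(2, -1) = 3
Height = 3


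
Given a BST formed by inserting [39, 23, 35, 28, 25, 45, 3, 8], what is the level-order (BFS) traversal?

Tree insertion order: [39, 23, 35, 28, 25, 45, 3, 8]
Tree (level-order array): [39, 23, 45, 3, 35, None, None, None, 8, 28, None, None, None, 25]
BFS from the root, enqueuing left then right child of each popped node:
  queue [39] -> pop 39, enqueue [23, 45], visited so far: [39]
  queue [23, 45] -> pop 23, enqueue [3, 35], visited so far: [39, 23]
  queue [45, 3, 35] -> pop 45, enqueue [none], visited so far: [39, 23, 45]
  queue [3, 35] -> pop 3, enqueue [8], visited so far: [39, 23, 45, 3]
  queue [35, 8] -> pop 35, enqueue [28], visited so far: [39, 23, 45, 3, 35]
  queue [8, 28] -> pop 8, enqueue [none], visited so far: [39, 23, 45, 3, 35, 8]
  queue [28] -> pop 28, enqueue [25], visited so far: [39, 23, 45, 3, 35, 8, 28]
  queue [25] -> pop 25, enqueue [none], visited so far: [39, 23, 45, 3, 35, 8, 28, 25]
Result: [39, 23, 45, 3, 35, 8, 28, 25]


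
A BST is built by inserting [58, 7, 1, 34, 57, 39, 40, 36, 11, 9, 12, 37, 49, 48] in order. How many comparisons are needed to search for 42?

Search path for 42: 58 -> 7 -> 34 -> 57 -> 39 -> 40 -> 49 -> 48
Found: False
Comparisons: 8


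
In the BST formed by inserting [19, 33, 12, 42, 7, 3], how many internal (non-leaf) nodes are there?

Tree built from: [19, 33, 12, 42, 7, 3]
Tree (level-order array): [19, 12, 33, 7, None, None, 42, 3]
Rule: An internal node has at least one child.
Per-node child counts:
  node 19: 2 child(ren)
  node 12: 1 child(ren)
  node 7: 1 child(ren)
  node 3: 0 child(ren)
  node 33: 1 child(ren)
  node 42: 0 child(ren)
Matching nodes: [19, 12, 7, 33]
Count of internal (non-leaf) nodes: 4


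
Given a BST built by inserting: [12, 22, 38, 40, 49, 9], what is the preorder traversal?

Tree insertion order: [12, 22, 38, 40, 49, 9]
Tree (level-order array): [12, 9, 22, None, None, None, 38, None, 40, None, 49]
Preorder traversal: [12, 9, 22, 38, 40, 49]


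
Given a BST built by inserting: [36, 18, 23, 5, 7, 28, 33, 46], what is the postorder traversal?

Tree insertion order: [36, 18, 23, 5, 7, 28, 33, 46]
Tree (level-order array): [36, 18, 46, 5, 23, None, None, None, 7, None, 28, None, None, None, 33]
Postorder traversal: [7, 5, 33, 28, 23, 18, 46, 36]


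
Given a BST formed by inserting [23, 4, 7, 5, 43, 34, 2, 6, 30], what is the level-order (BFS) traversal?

Tree insertion order: [23, 4, 7, 5, 43, 34, 2, 6, 30]
Tree (level-order array): [23, 4, 43, 2, 7, 34, None, None, None, 5, None, 30, None, None, 6]
BFS from the root, enqueuing left then right child of each popped node:
  queue [23] -> pop 23, enqueue [4, 43], visited so far: [23]
  queue [4, 43] -> pop 4, enqueue [2, 7], visited so far: [23, 4]
  queue [43, 2, 7] -> pop 43, enqueue [34], visited so far: [23, 4, 43]
  queue [2, 7, 34] -> pop 2, enqueue [none], visited so far: [23, 4, 43, 2]
  queue [7, 34] -> pop 7, enqueue [5], visited so far: [23, 4, 43, 2, 7]
  queue [34, 5] -> pop 34, enqueue [30], visited so far: [23, 4, 43, 2, 7, 34]
  queue [5, 30] -> pop 5, enqueue [6], visited so far: [23, 4, 43, 2, 7, 34, 5]
  queue [30, 6] -> pop 30, enqueue [none], visited so far: [23, 4, 43, 2, 7, 34, 5, 30]
  queue [6] -> pop 6, enqueue [none], visited so far: [23, 4, 43, 2, 7, 34, 5, 30, 6]
Result: [23, 4, 43, 2, 7, 34, 5, 30, 6]


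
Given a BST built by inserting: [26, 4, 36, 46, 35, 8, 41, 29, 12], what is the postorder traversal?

Tree insertion order: [26, 4, 36, 46, 35, 8, 41, 29, 12]
Tree (level-order array): [26, 4, 36, None, 8, 35, 46, None, 12, 29, None, 41]
Postorder traversal: [12, 8, 4, 29, 35, 41, 46, 36, 26]


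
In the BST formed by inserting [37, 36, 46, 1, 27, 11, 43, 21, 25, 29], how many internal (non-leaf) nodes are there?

Tree built from: [37, 36, 46, 1, 27, 11, 43, 21, 25, 29]
Tree (level-order array): [37, 36, 46, 1, None, 43, None, None, 27, None, None, 11, 29, None, 21, None, None, None, 25]
Rule: An internal node has at least one child.
Per-node child counts:
  node 37: 2 child(ren)
  node 36: 1 child(ren)
  node 1: 1 child(ren)
  node 27: 2 child(ren)
  node 11: 1 child(ren)
  node 21: 1 child(ren)
  node 25: 0 child(ren)
  node 29: 0 child(ren)
  node 46: 1 child(ren)
  node 43: 0 child(ren)
Matching nodes: [37, 36, 1, 27, 11, 21, 46]
Count of internal (non-leaf) nodes: 7


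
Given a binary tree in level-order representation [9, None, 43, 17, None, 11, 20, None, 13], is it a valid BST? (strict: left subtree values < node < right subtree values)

Level-order array: [9, None, 43, 17, None, 11, 20, None, 13]
Validate using subtree bounds (lo, hi): at each node, require lo < value < hi,
then recurse left with hi=value and right with lo=value.
Preorder trace (stopping at first violation):
  at node 9 with bounds (-inf, +inf): OK
  at node 43 with bounds (9, +inf): OK
  at node 17 with bounds (9, 43): OK
  at node 11 with bounds (9, 17): OK
  at node 13 with bounds (11, 17): OK
  at node 20 with bounds (17, 43): OK
No violation found at any node.
Result: Valid BST


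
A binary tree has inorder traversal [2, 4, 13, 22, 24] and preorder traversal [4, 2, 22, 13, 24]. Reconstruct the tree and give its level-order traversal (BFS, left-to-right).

Inorder:  [2, 4, 13, 22, 24]
Preorder: [4, 2, 22, 13, 24]
Algorithm: preorder visits root first, so consume preorder in order;
for each root, split the current inorder slice at that value into
left-subtree inorder and right-subtree inorder, then recurse.
Recursive splits:
  root=4; inorder splits into left=[2], right=[13, 22, 24]
  root=2; inorder splits into left=[], right=[]
  root=22; inorder splits into left=[13], right=[24]
  root=13; inorder splits into left=[], right=[]
  root=24; inorder splits into left=[], right=[]
Reconstructed level-order: [4, 2, 22, 13, 24]


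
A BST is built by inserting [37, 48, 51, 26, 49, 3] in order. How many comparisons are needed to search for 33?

Search path for 33: 37 -> 26
Found: False
Comparisons: 2


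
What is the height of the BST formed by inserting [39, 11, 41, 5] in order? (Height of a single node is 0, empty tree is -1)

Insertion order: [39, 11, 41, 5]
Tree (level-order array): [39, 11, 41, 5]
Compute height bottom-up (empty subtree = -1):
  height(5) = 1 + max(-1, -1) = 0
  height(11) = 1 + max(0, -1) = 1
  height(41) = 1 + max(-1, -1) = 0
  height(39) = 1 + max(1, 0) = 2
Height = 2


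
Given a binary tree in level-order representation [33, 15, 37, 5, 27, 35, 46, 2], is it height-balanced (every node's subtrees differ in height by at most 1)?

Tree (level-order array): [33, 15, 37, 5, 27, 35, 46, 2]
Definition: a tree is height-balanced if, at every node, |h(left) - h(right)| <= 1 (empty subtree has height -1).
Bottom-up per-node check:
  node 2: h_left=-1, h_right=-1, diff=0 [OK], height=0
  node 5: h_left=0, h_right=-1, diff=1 [OK], height=1
  node 27: h_left=-1, h_right=-1, diff=0 [OK], height=0
  node 15: h_left=1, h_right=0, diff=1 [OK], height=2
  node 35: h_left=-1, h_right=-1, diff=0 [OK], height=0
  node 46: h_left=-1, h_right=-1, diff=0 [OK], height=0
  node 37: h_left=0, h_right=0, diff=0 [OK], height=1
  node 33: h_left=2, h_right=1, diff=1 [OK], height=3
All nodes satisfy the balance condition.
Result: Balanced


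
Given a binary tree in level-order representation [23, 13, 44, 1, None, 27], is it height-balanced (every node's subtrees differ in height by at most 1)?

Tree (level-order array): [23, 13, 44, 1, None, 27]
Definition: a tree is height-balanced if, at every node, |h(left) - h(right)| <= 1 (empty subtree has height -1).
Bottom-up per-node check:
  node 1: h_left=-1, h_right=-1, diff=0 [OK], height=0
  node 13: h_left=0, h_right=-1, diff=1 [OK], height=1
  node 27: h_left=-1, h_right=-1, diff=0 [OK], height=0
  node 44: h_left=0, h_right=-1, diff=1 [OK], height=1
  node 23: h_left=1, h_right=1, diff=0 [OK], height=2
All nodes satisfy the balance condition.
Result: Balanced


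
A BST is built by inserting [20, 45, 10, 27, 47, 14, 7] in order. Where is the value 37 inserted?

Starting tree (level order): [20, 10, 45, 7, 14, 27, 47]
Insertion path: 20 -> 45 -> 27
Result: insert 37 as right child of 27
Final tree (level order): [20, 10, 45, 7, 14, 27, 47, None, None, None, None, None, 37]


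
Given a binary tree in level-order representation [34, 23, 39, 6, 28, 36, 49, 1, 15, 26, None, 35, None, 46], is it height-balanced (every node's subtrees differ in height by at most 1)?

Tree (level-order array): [34, 23, 39, 6, 28, 36, 49, 1, 15, 26, None, 35, None, 46]
Definition: a tree is height-balanced if, at every node, |h(left) - h(right)| <= 1 (empty subtree has height -1).
Bottom-up per-node check:
  node 1: h_left=-1, h_right=-1, diff=0 [OK], height=0
  node 15: h_left=-1, h_right=-1, diff=0 [OK], height=0
  node 6: h_left=0, h_right=0, diff=0 [OK], height=1
  node 26: h_left=-1, h_right=-1, diff=0 [OK], height=0
  node 28: h_left=0, h_right=-1, diff=1 [OK], height=1
  node 23: h_left=1, h_right=1, diff=0 [OK], height=2
  node 35: h_left=-1, h_right=-1, diff=0 [OK], height=0
  node 36: h_left=0, h_right=-1, diff=1 [OK], height=1
  node 46: h_left=-1, h_right=-1, diff=0 [OK], height=0
  node 49: h_left=0, h_right=-1, diff=1 [OK], height=1
  node 39: h_left=1, h_right=1, diff=0 [OK], height=2
  node 34: h_left=2, h_right=2, diff=0 [OK], height=3
All nodes satisfy the balance condition.
Result: Balanced


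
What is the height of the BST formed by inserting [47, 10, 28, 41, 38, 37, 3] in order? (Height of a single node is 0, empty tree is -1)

Insertion order: [47, 10, 28, 41, 38, 37, 3]
Tree (level-order array): [47, 10, None, 3, 28, None, None, None, 41, 38, None, 37]
Compute height bottom-up (empty subtree = -1):
  height(3) = 1 + max(-1, -1) = 0
  height(37) = 1 + max(-1, -1) = 0
  height(38) = 1 + max(0, -1) = 1
  height(41) = 1 + max(1, -1) = 2
  height(28) = 1 + max(-1, 2) = 3
  height(10) = 1 + max(0, 3) = 4
  height(47) = 1 + max(4, -1) = 5
Height = 5


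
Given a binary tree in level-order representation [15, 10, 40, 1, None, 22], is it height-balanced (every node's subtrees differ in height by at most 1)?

Tree (level-order array): [15, 10, 40, 1, None, 22]
Definition: a tree is height-balanced if, at every node, |h(left) - h(right)| <= 1 (empty subtree has height -1).
Bottom-up per-node check:
  node 1: h_left=-1, h_right=-1, diff=0 [OK], height=0
  node 10: h_left=0, h_right=-1, diff=1 [OK], height=1
  node 22: h_left=-1, h_right=-1, diff=0 [OK], height=0
  node 40: h_left=0, h_right=-1, diff=1 [OK], height=1
  node 15: h_left=1, h_right=1, diff=0 [OK], height=2
All nodes satisfy the balance condition.
Result: Balanced


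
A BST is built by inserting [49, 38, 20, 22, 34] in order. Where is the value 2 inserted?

Starting tree (level order): [49, 38, None, 20, None, None, 22, None, 34]
Insertion path: 49 -> 38 -> 20
Result: insert 2 as left child of 20
Final tree (level order): [49, 38, None, 20, None, 2, 22, None, None, None, 34]


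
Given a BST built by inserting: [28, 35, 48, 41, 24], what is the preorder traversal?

Tree insertion order: [28, 35, 48, 41, 24]
Tree (level-order array): [28, 24, 35, None, None, None, 48, 41]
Preorder traversal: [28, 24, 35, 48, 41]


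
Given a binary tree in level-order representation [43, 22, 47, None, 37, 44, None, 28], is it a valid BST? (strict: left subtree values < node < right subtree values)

Level-order array: [43, 22, 47, None, 37, 44, None, 28]
Validate using subtree bounds (lo, hi): at each node, require lo < value < hi,
then recurse left with hi=value and right with lo=value.
Preorder trace (stopping at first violation):
  at node 43 with bounds (-inf, +inf): OK
  at node 22 with bounds (-inf, 43): OK
  at node 37 with bounds (22, 43): OK
  at node 28 with bounds (22, 37): OK
  at node 47 with bounds (43, +inf): OK
  at node 44 with bounds (43, 47): OK
No violation found at any node.
Result: Valid BST


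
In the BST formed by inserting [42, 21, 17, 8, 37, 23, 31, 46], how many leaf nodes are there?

Tree built from: [42, 21, 17, 8, 37, 23, 31, 46]
Tree (level-order array): [42, 21, 46, 17, 37, None, None, 8, None, 23, None, None, None, None, 31]
Rule: A leaf has 0 children.
Per-node child counts:
  node 42: 2 child(ren)
  node 21: 2 child(ren)
  node 17: 1 child(ren)
  node 8: 0 child(ren)
  node 37: 1 child(ren)
  node 23: 1 child(ren)
  node 31: 0 child(ren)
  node 46: 0 child(ren)
Matching nodes: [8, 31, 46]
Count of leaf nodes: 3


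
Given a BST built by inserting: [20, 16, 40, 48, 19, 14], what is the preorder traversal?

Tree insertion order: [20, 16, 40, 48, 19, 14]
Tree (level-order array): [20, 16, 40, 14, 19, None, 48]
Preorder traversal: [20, 16, 14, 19, 40, 48]


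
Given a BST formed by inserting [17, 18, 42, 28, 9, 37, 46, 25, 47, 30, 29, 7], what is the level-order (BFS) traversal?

Tree insertion order: [17, 18, 42, 28, 9, 37, 46, 25, 47, 30, 29, 7]
Tree (level-order array): [17, 9, 18, 7, None, None, 42, None, None, 28, 46, 25, 37, None, 47, None, None, 30, None, None, None, 29]
BFS from the root, enqueuing left then right child of each popped node:
  queue [17] -> pop 17, enqueue [9, 18], visited so far: [17]
  queue [9, 18] -> pop 9, enqueue [7], visited so far: [17, 9]
  queue [18, 7] -> pop 18, enqueue [42], visited so far: [17, 9, 18]
  queue [7, 42] -> pop 7, enqueue [none], visited so far: [17, 9, 18, 7]
  queue [42] -> pop 42, enqueue [28, 46], visited so far: [17, 9, 18, 7, 42]
  queue [28, 46] -> pop 28, enqueue [25, 37], visited so far: [17, 9, 18, 7, 42, 28]
  queue [46, 25, 37] -> pop 46, enqueue [47], visited so far: [17, 9, 18, 7, 42, 28, 46]
  queue [25, 37, 47] -> pop 25, enqueue [none], visited so far: [17, 9, 18, 7, 42, 28, 46, 25]
  queue [37, 47] -> pop 37, enqueue [30], visited so far: [17, 9, 18, 7, 42, 28, 46, 25, 37]
  queue [47, 30] -> pop 47, enqueue [none], visited so far: [17, 9, 18, 7, 42, 28, 46, 25, 37, 47]
  queue [30] -> pop 30, enqueue [29], visited so far: [17, 9, 18, 7, 42, 28, 46, 25, 37, 47, 30]
  queue [29] -> pop 29, enqueue [none], visited so far: [17, 9, 18, 7, 42, 28, 46, 25, 37, 47, 30, 29]
Result: [17, 9, 18, 7, 42, 28, 46, 25, 37, 47, 30, 29]


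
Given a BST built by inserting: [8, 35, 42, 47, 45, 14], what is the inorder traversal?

Tree insertion order: [8, 35, 42, 47, 45, 14]
Tree (level-order array): [8, None, 35, 14, 42, None, None, None, 47, 45]
Inorder traversal: [8, 14, 35, 42, 45, 47]


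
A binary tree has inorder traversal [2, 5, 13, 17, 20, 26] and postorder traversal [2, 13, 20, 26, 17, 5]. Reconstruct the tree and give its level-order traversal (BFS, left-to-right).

Inorder:   [2, 5, 13, 17, 20, 26]
Postorder: [2, 13, 20, 26, 17, 5]
Algorithm: postorder visits root last, so walk postorder right-to-left;
each value is the root of the current inorder slice — split it at that
value, recurse on the right subtree first, then the left.
Recursive splits:
  root=5; inorder splits into left=[2], right=[13, 17, 20, 26]
  root=17; inorder splits into left=[13], right=[20, 26]
  root=26; inorder splits into left=[20], right=[]
  root=20; inorder splits into left=[], right=[]
  root=13; inorder splits into left=[], right=[]
  root=2; inorder splits into left=[], right=[]
Reconstructed level-order: [5, 2, 17, 13, 26, 20]


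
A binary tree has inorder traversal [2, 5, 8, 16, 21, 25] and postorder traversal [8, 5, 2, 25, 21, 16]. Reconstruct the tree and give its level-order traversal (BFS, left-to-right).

Inorder:   [2, 5, 8, 16, 21, 25]
Postorder: [8, 5, 2, 25, 21, 16]
Algorithm: postorder visits root last, so walk postorder right-to-left;
each value is the root of the current inorder slice — split it at that
value, recurse on the right subtree first, then the left.
Recursive splits:
  root=16; inorder splits into left=[2, 5, 8], right=[21, 25]
  root=21; inorder splits into left=[], right=[25]
  root=25; inorder splits into left=[], right=[]
  root=2; inorder splits into left=[], right=[5, 8]
  root=5; inorder splits into left=[], right=[8]
  root=8; inorder splits into left=[], right=[]
Reconstructed level-order: [16, 2, 21, 5, 25, 8]


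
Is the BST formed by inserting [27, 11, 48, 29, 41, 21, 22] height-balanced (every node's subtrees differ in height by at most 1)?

Tree (level-order array): [27, 11, 48, None, 21, 29, None, None, 22, None, 41]
Definition: a tree is height-balanced if, at every node, |h(left) - h(right)| <= 1 (empty subtree has height -1).
Bottom-up per-node check:
  node 22: h_left=-1, h_right=-1, diff=0 [OK], height=0
  node 21: h_left=-1, h_right=0, diff=1 [OK], height=1
  node 11: h_left=-1, h_right=1, diff=2 [FAIL (|-1-1|=2 > 1)], height=2
  node 41: h_left=-1, h_right=-1, diff=0 [OK], height=0
  node 29: h_left=-1, h_right=0, diff=1 [OK], height=1
  node 48: h_left=1, h_right=-1, diff=2 [FAIL (|1--1|=2 > 1)], height=2
  node 27: h_left=2, h_right=2, diff=0 [OK], height=3
Node 11 violates the condition: |-1 - 1| = 2 > 1.
Result: Not balanced


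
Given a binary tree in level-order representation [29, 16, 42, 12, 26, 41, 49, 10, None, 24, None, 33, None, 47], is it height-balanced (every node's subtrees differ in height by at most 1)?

Tree (level-order array): [29, 16, 42, 12, 26, 41, 49, 10, None, 24, None, 33, None, 47]
Definition: a tree is height-balanced if, at every node, |h(left) - h(right)| <= 1 (empty subtree has height -1).
Bottom-up per-node check:
  node 10: h_left=-1, h_right=-1, diff=0 [OK], height=0
  node 12: h_left=0, h_right=-1, diff=1 [OK], height=1
  node 24: h_left=-1, h_right=-1, diff=0 [OK], height=0
  node 26: h_left=0, h_right=-1, diff=1 [OK], height=1
  node 16: h_left=1, h_right=1, diff=0 [OK], height=2
  node 33: h_left=-1, h_right=-1, diff=0 [OK], height=0
  node 41: h_left=0, h_right=-1, diff=1 [OK], height=1
  node 47: h_left=-1, h_right=-1, diff=0 [OK], height=0
  node 49: h_left=0, h_right=-1, diff=1 [OK], height=1
  node 42: h_left=1, h_right=1, diff=0 [OK], height=2
  node 29: h_left=2, h_right=2, diff=0 [OK], height=3
All nodes satisfy the balance condition.
Result: Balanced


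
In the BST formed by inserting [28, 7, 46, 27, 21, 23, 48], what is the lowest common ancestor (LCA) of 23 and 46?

Tree insertion order: [28, 7, 46, 27, 21, 23, 48]
Tree (level-order array): [28, 7, 46, None, 27, None, 48, 21, None, None, None, None, 23]
In a BST, the LCA of p=23, q=46 is the first node v on the
root-to-leaf path with p <= v <= q (go left if both < v, right if both > v).
Walk from root:
  at 28: 23 <= 28 <= 46, this is the LCA
LCA = 28


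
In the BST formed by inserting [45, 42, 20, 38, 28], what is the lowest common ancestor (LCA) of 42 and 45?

Tree insertion order: [45, 42, 20, 38, 28]
Tree (level-order array): [45, 42, None, 20, None, None, 38, 28]
In a BST, the LCA of p=42, q=45 is the first node v on the
root-to-leaf path with p <= v <= q (go left if both < v, right if both > v).
Walk from root:
  at 45: 42 <= 45 <= 45, this is the LCA
LCA = 45


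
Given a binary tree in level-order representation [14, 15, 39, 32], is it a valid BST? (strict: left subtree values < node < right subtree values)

Level-order array: [14, 15, 39, 32]
Validate using subtree bounds (lo, hi): at each node, require lo < value < hi,
then recurse left with hi=value and right with lo=value.
Preorder trace (stopping at first violation):
  at node 14 with bounds (-inf, +inf): OK
  at node 15 with bounds (-inf, 14): VIOLATION
Node 15 violates its bound: not (-inf < 15 < 14).
Result: Not a valid BST


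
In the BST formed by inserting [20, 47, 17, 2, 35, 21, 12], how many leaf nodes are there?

Tree built from: [20, 47, 17, 2, 35, 21, 12]
Tree (level-order array): [20, 17, 47, 2, None, 35, None, None, 12, 21]
Rule: A leaf has 0 children.
Per-node child counts:
  node 20: 2 child(ren)
  node 17: 1 child(ren)
  node 2: 1 child(ren)
  node 12: 0 child(ren)
  node 47: 1 child(ren)
  node 35: 1 child(ren)
  node 21: 0 child(ren)
Matching nodes: [12, 21]
Count of leaf nodes: 2


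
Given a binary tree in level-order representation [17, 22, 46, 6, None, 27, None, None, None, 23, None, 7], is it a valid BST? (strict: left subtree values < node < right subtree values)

Level-order array: [17, 22, 46, 6, None, 27, None, None, None, 23, None, 7]
Validate using subtree bounds (lo, hi): at each node, require lo < value < hi,
then recurse left with hi=value and right with lo=value.
Preorder trace (stopping at first violation):
  at node 17 with bounds (-inf, +inf): OK
  at node 22 with bounds (-inf, 17): VIOLATION
Node 22 violates its bound: not (-inf < 22 < 17).
Result: Not a valid BST


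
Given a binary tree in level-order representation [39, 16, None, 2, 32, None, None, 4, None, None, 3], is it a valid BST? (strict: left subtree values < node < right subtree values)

Level-order array: [39, 16, None, 2, 32, None, None, 4, None, None, 3]
Validate using subtree bounds (lo, hi): at each node, require lo < value < hi,
then recurse left with hi=value and right with lo=value.
Preorder trace (stopping at first violation):
  at node 39 with bounds (-inf, +inf): OK
  at node 16 with bounds (-inf, 39): OK
  at node 2 with bounds (-inf, 16): OK
  at node 32 with bounds (16, 39): OK
  at node 4 with bounds (16, 32): VIOLATION
Node 4 violates its bound: not (16 < 4 < 32).
Result: Not a valid BST


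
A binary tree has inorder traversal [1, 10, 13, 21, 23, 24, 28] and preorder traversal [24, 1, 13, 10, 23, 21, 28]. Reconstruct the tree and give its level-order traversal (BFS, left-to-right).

Inorder:  [1, 10, 13, 21, 23, 24, 28]
Preorder: [24, 1, 13, 10, 23, 21, 28]
Algorithm: preorder visits root first, so consume preorder in order;
for each root, split the current inorder slice at that value into
left-subtree inorder and right-subtree inorder, then recurse.
Recursive splits:
  root=24; inorder splits into left=[1, 10, 13, 21, 23], right=[28]
  root=1; inorder splits into left=[], right=[10, 13, 21, 23]
  root=13; inorder splits into left=[10], right=[21, 23]
  root=10; inorder splits into left=[], right=[]
  root=23; inorder splits into left=[21], right=[]
  root=21; inorder splits into left=[], right=[]
  root=28; inorder splits into left=[], right=[]
Reconstructed level-order: [24, 1, 28, 13, 10, 23, 21]


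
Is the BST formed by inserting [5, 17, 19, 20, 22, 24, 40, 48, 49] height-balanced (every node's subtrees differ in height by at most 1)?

Tree (level-order array): [5, None, 17, None, 19, None, 20, None, 22, None, 24, None, 40, None, 48, None, 49]
Definition: a tree is height-balanced if, at every node, |h(left) - h(right)| <= 1 (empty subtree has height -1).
Bottom-up per-node check:
  node 49: h_left=-1, h_right=-1, diff=0 [OK], height=0
  node 48: h_left=-1, h_right=0, diff=1 [OK], height=1
  node 40: h_left=-1, h_right=1, diff=2 [FAIL (|-1-1|=2 > 1)], height=2
  node 24: h_left=-1, h_right=2, diff=3 [FAIL (|-1-2|=3 > 1)], height=3
  node 22: h_left=-1, h_right=3, diff=4 [FAIL (|-1-3|=4 > 1)], height=4
  node 20: h_left=-1, h_right=4, diff=5 [FAIL (|-1-4|=5 > 1)], height=5
  node 19: h_left=-1, h_right=5, diff=6 [FAIL (|-1-5|=6 > 1)], height=6
  node 17: h_left=-1, h_right=6, diff=7 [FAIL (|-1-6|=7 > 1)], height=7
  node 5: h_left=-1, h_right=7, diff=8 [FAIL (|-1-7|=8 > 1)], height=8
Node 40 violates the condition: |-1 - 1| = 2 > 1.
Result: Not balanced


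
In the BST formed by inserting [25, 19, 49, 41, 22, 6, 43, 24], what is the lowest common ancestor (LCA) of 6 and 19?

Tree insertion order: [25, 19, 49, 41, 22, 6, 43, 24]
Tree (level-order array): [25, 19, 49, 6, 22, 41, None, None, None, None, 24, None, 43]
In a BST, the LCA of p=6, q=19 is the first node v on the
root-to-leaf path with p <= v <= q (go left if both < v, right if both > v).
Walk from root:
  at 25: both 6 and 19 < 25, go left
  at 19: 6 <= 19 <= 19, this is the LCA
LCA = 19


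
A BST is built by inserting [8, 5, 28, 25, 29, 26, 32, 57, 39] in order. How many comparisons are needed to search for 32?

Search path for 32: 8 -> 28 -> 29 -> 32
Found: True
Comparisons: 4


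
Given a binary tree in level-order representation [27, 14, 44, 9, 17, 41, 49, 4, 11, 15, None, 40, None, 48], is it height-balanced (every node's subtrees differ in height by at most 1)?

Tree (level-order array): [27, 14, 44, 9, 17, 41, 49, 4, 11, 15, None, 40, None, 48]
Definition: a tree is height-balanced if, at every node, |h(left) - h(right)| <= 1 (empty subtree has height -1).
Bottom-up per-node check:
  node 4: h_left=-1, h_right=-1, diff=0 [OK], height=0
  node 11: h_left=-1, h_right=-1, diff=0 [OK], height=0
  node 9: h_left=0, h_right=0, diff=0 [OK], height=1
  node 15: h_left=-1, h_right=-1, diff=0 [OK], height=0
  node 17: h_left=0, h_right=-1, diff=1 [OK], height=1
  node 14: h_left=1, h_right=1, diff=0 [OK], height=2
  node 40: h_left=-1, h_right=-1, diff=0 [OK], height=0
  node 41: h_left=0, h_right=-1, diff=1 [OK], height=1
  node 48: h_left=-1, h_right=-1, diff=0 [OK], height=0
  node 49: h_left=0, h_right=-1, diff=1 [OK], height=1
  node 44: h_left=1, h_right=1, diff=0 [OK], height=2
  node 27: h_left=2, h_right=2, diff=0 [OK], height=3
All nodes satisfy the balance condition.
Result: Balanced
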